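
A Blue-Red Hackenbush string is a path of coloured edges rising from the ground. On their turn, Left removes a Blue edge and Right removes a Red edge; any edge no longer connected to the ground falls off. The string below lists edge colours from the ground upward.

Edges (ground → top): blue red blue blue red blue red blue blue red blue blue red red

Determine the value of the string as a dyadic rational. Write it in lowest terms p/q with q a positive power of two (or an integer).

Recurse on prefixes of the 14-edge string blue red blue blue red blue red blue blue red blue blue red red:
val(b) = { 0 |  } gives 1
val(br) = { 0 | 1 } gives 1/2
val(brb) = { 0, 1/2 | 1 } gives 3/4
val(brbb) = { 0, 1/2, 3/4 | 1 } gives 7/8
val(brbbr) = { 0, 1/2, 3/4 | 7/8, 1 } gives 13/16
val(brbbrb) = { 0, 1/2, 3/4, 13/16 | 7/8, 1 } gives 27/32
val(brbbrbr) = { 0, 1/2, 3/4, 13/16 | 27/32, 7/8, 1 } gives 53/64
val(brbbrbrb) = { 0, 1/2, 3/4, 13/16, 53/64 | 27/32, 7/8, 1 } gives 107/128
val(brbbrbrbb) = { 0, 1/2, 3/4, 13/16, 53/64, 107/128 | 27/32, 7/8, 1 } gives 215/256
val(brbbrbrbbr) = { 0, 1/2, 3/4, 13/16, 53/64, 107/128 | 215/256, 27/32, 7/8, 1 } gives 429/512
val(brbbrbrbbrb) = { 0, 1/2, 3/4, 13/16, 53/64, 107/128, 429/512 | 215/256, 27/32, 7/8, 1 } gives 859/1024
val(brbbrbrbbrbb) = { 0, 1/2, 3/4, 13/16, 53/64, 107/128, 429/512, 859/1024 | 215/256, 27/32, 7/8, 1 } gives 1719/2048
val(brbbrbrbbrbbr) = { 0, 1/2, 3/4, 13/16, 53/64, 107/128, 429/512, 859/1024 | 1719/2048, 215/256, 27/32, 7/8, 1 } gives 3437/4096
val(brbbrbrbbrbbrr) = { 0, 1/2, 3/4, 13/16, 53/64, 107/128, 429/512, 859/1024 | 3437/4096, 1719/2048, 215/256, 27/32, 7/8, 1 } gives 6873/8192

6873/8192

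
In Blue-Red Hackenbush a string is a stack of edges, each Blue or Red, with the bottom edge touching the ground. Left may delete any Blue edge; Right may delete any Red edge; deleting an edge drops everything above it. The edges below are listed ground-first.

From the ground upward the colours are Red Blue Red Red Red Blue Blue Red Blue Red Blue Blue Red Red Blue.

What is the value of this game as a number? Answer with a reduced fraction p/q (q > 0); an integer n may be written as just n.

-14669/16384

Recurse on prefixes of the 15-edge string Red Blue Red Red Red Blue Blue Red Blue Red Blue Blue Red Red Blue:
G(R) = { · | 0 } ⇒ -1
G(RB) = { -1 | 0 } ⇒ -1/2
G(RBR) = { -1 | -1/2, 0 } ⇒ -3/4
G(RBRR) = { -1 | -3/4, -1/2, 0 } ⇒ -7/8
G(RBRRR) = { -1 | -7/8, -3/4, -1/2, 0 } ⇒ -15/16
G(RBRRRB) = { -1, -15/16 | -7/8, -3/4, -1/2, 0 } ⇒ -29/32
G(RBRRRBB) = { -1, -15/16, -29/32 | -7/8, -3/4, -1/2, 0 } ⇒ -57/64
G(RBRRRBBR) = { -1, -15/16, -29/32 | -57/64, -7/8, -3/4, -1/2, 0 } ⇒ -115/128
G(RBRRRBBRB) = { -1, -15/16, -29/32, -115/128 | -57/64, -7/8, -3/4, -1/2, 0 } ⇒ -229/256
G(RBRRRBBRBR) = { -1, -15/16, -29/32, -115/128 | -229/256, -57/64, -7/8, -3/4, -1/2, 0 } ⇒ -459/512
G(RBRRRBBRBRB) = { -1, -15/16, -29/32, -115/128, -459/512 | -229/256, -57/64, -7/8, -3/4, -1/2, 0 } ⇒ -917/1024
G(RBRRRBBRBRBB) = { -1, -15/16, -29/32, -115/128, -459/512, -917/1024 | -229/256, -57/64, -7/8, -3/4, -1/2, 0 } ⇒ -1833/2048
G(RBRRRBBRBRBBR) = { -1, -15/16, -29/32, -115/128, -459/512, -917/1024 | -1833/2048, -229/256, -57/64, -7/8, -3/4, -1/2, 0 } ⇒ -3667/4096
G(RBRRRBBRBRBBRR) = { -1, -15/16, -29/32, -115/128, -459/512, -917/1024 | -3667/4096, -1833/2048, -229/256, -57/64, -7/8, -3/4, -1/2, 0 } ⇒ -7335/8192
G(RBRRRBBRBRBBRRB) = { -1, -15/16, -29/32, -115/128, -459/512, -917/1024, -7335/8192 | -3667/4096, -1833/2048, -229/256, -57/64, -7/8, -3/4, -1/2, 0 } ⇒ -14669/16384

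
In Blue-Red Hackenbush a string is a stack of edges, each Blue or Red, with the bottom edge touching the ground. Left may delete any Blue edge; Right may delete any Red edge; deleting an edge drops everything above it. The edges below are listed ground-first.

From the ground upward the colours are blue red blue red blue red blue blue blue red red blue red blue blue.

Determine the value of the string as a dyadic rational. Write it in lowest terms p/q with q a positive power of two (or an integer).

1 of 15 · b · max L 0 · min R +∞ => 1
2 of 15 · br · max L 0 · min R 1 => 1/2
3 of 15 · brb · max L 1/2 · min R 1 => 3/4
4 of 15 · brbr · max L 1/2 · min R 3/4 => 5/8
5 of 15 · brbrb · max L 5/8 · min R 3/4 => 11/16
6 of 15 · brbrbr · max L 5/8 · min R 11/16 => 21/32
7 of 15 · brbrbrb · max L 21/32 · min R 11/16 => 43/64
8 of 15 · brbrbrbb · max L 43/64 · min R 11/16 => 87/128
9 of 15 · brbrbrbbb · max L 87/128 · min R 11/16 => 175/256
10 of 15 · brbrbrbbbr · max L 87/128 · min R 175/256 => 349/512
11 of 15 · brbrbrbbbrr · max L 87/128 · min R 349/512 => 697/1024
12 of 15 · brbrbrbbbrrb · max L 697/1024 · min R 349/512 => 1395/2048
13 of 15 · brbrbrbbbrrbr · max L 697/1024 · min R 1395/2048 => 2789/4096
14 of 15 · brbrbrbbbrrbrb · max L 2789/4096 · min R 1395/2048 => 5579/8192
15 of 15 · brbrbrbbbrrbrbb · max L 5579/8192 · min R 1395/2048 => 11159/16384

11159/16384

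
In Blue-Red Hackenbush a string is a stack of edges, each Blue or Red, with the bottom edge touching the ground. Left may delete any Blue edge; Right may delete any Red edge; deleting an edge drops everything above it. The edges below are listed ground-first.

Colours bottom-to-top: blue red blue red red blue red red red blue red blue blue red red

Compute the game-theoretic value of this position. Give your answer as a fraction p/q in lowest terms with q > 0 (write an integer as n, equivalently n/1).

value(b) = { 0 | (no moves) } -> 1
value(br) = { 0 | 1 } -> 1/2
value(brb) = { 0, 1/2 | 1 } -> 3/4
value(brbr) = { 0, 1/2 | 3/4, 1 } -> 5/8
value(brbrr) = { 0, 1/2 | 5/8, 3/4, 1 } -> 9/16
value(brbrrb) = { 0, 1/2, 9/16 | 5/8, 3/4, 1 } -> 19/32
value(brbrrbr) = { 0, 1/2, 9/16 | 19/32, 5/8, 3/4, 1 } -> 37/64
value(brbrrbrr) = { 0, 1/2, 9/16 | 37/64, 19/32, 5/8, 3/4, 1 } -> 73/128
value(brbrrbrrr) = { 0, 1/2, 9/16 | 73/128, 37/64, 19/32, 5/8, 3/4, 1 } -> 145/256
value(brbrrbrrrb) = { 0, 1/2, 9/16, 145/256 | 73/128, 37/64, 19/32, 5/8, 3/4, 1 } -> 291/512
value(brbrrbrrrbr) = { 0, 1/2, 9/16, 145/256 | 291/512, 73/128, 37/64, 19/32, 5/8, 3/4, 1 } -> 581/1024
value(brbrrbrrrbrb) = { 0, 1/2, 9/16, 145/256, 581/1024 | 291/512, 73/128, 37/64, 19/32, 5/8, 3/4, 1 } -> 1163/2048
value(brbrrbrrrbrbb) = { 0, 1/2, 9/16, 145/256, 581/1024, 1163/2048 | 291/512, 73/128, 37/64, 19/32, 5/8, 3/4, 1 } -> 2327/4096
value(brbrrbrrrbrbbr) = { 0, 1/2, 9/16, 145/256, 581/1024, 1163/2048 | 2327/4096, 291/512, 73/128, 37/64, 19/32, 5/8, 3/4, 1 } -> 4653/8192
value(brbrrbrrrbrbbrr) = { 0, 1/2, 9/16, 145/256, 581/1024, 1163/2048 | 4653/8192, 2327/4096, 291/512, 73/128, 37/64, 19/32, 5/8, 3/4, 1 } -> 9305/16384

9305/16384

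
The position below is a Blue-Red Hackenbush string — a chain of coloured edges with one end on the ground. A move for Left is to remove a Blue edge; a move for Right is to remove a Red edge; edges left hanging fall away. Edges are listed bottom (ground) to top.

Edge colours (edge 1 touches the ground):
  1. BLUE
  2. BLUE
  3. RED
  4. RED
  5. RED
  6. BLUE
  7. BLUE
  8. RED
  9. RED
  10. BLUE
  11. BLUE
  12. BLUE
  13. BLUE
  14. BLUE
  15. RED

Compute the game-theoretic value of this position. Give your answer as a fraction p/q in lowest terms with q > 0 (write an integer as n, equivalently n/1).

G_1 [B]  L=[0]  R=[·]  = 1
G_2 [BB]  L=[0, 1]  R=[·]  = 2
G_3 [BBR]  L=[0, 1]  R=[2]  = 3/2
G_4 [BBRR]  L=[0, 1]  R=[3/2, 2]  = 5/4
G_5 [BBRRR]  L=[0, 1]  R=[5/4, 3/2, 2]  = 9/8
G_6 [BBRRRB]  L=[0, 1, 9/8]  R=[5/4, 3/2, 2]  = 19/16
G_7 [BBRRRBB]  L=[0, 1, 9/8, 19/16]  R=[5/4, 3/2, 2]  = 39/32
G_8 [BBRRRBBR]  L=[0, 1, 9/8, 19/16]  R=[39/32, 5/4, 3/2, 2]  = 77/64
G_9 [BBRRRBBRR]  L=[0, 1, 9/8, 19/16]  R=[77/64, 39/32, 5/4, 3/2, 2]  = 153/128
G_10 [BBRRRBBRRB]  L=[0, 1, 9/8, 19/16, 153/128]  R=[77/64, 39/32, 5/4, 3/2, 2]  = 307/256
G_11 [BBRRRBBRRBB]  L=[0, 1, 9/8, 19/16, 153/128, 307/256]  R=[77/64, 39/32, 5/4, 3/2, 2]  = 615/512
G_12 [BBRRRBBRRBBB]  L=[0, 1, 9/8, 19/16, 153/128, 307/256, 615/512]  R=[77/64, 39/32, 5/4, 3/2, 2]  = 1231/1024
G_13 [BBRRRBBRRBBBB]  L=[0, 1, 9/8, 19/16, 153/128, 307/256, 615/512, 1231/1024]  R=[77/64, 39/32, 5/4, 3/2, 2]  = 2463/2048
G_14 [BBRRRBBRRBBBBB]  L=[0, 1, 9/8, 19/16, 153/128, 307/256, 615/512, 1231/1024, 2463/2048]  R=[77/64, 39/32, 5/4, 3/2, 2]  = 4927/4096
G_15 [BBRRRBBRRBBBBBR]  L=[0, 1, 9/8, 19/16, 153/128, 307/256, 615/512, 1231/1024, 2463/2048]  R=[4927/4096, 77/64, 39/32, 5/4, 3/2, 2]  = 9853/8192

9853/8192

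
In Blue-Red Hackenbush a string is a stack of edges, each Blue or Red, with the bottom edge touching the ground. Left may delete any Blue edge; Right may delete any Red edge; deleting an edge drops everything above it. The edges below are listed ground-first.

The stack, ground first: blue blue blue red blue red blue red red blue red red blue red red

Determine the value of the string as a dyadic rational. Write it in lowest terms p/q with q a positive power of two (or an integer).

10825/4096

G_1 [b]  L=[0]  R=[∅]  → 1
G_2 [bb]  L=[0; 1]  R=[∅]  → 2
G_3 [bbb]  L=[0; 1; 2]  R=[∅]  → 3
G_4 [bbbr]  L=[0; 1; 2]  R=[3]  → 5/2
G_5 [bbbrb]  L=[0; 1; 2; 5/2]  R=[3]  → 11/4
G_6 [bbbrbr]  L=[0; 1; 2; 5/2]  R=[11/4; 3]  → 21/8
G_7 [bbbrbrb]  L=[0; 1; 2; 5/2; 21/8]  R=[11/4; 3]  → 43/16
G_8 [bbbrbrbr]  L=[0; 1; 2; 5/2; 21/8]  R=[43/16; 11/4; 3]  → 85/32
G_9 [bbbrbrbrr]  L=[0; 1; 2; 5/2; 21/8]  R=[85/32; 43/16; 11/4; 3]  → 169/64
G_10 [bbbrbrbrrb]  L=[0; 1; 2; 5/2; 21/8; 169/64]  R=[85/32; 43/16; 11/4; 3]  → 339/128
G_11 [bbbrbrbrrbr]  L=[0; 1; 2; 5/2; 21/8; 169/64]  R=[339/128; 85/32; 43/16; 11/4; 3]  → 677/256
G_12 [bbbrbrbrrbrr]  L=[0; 1; 2; 5/2; 21/8; 169/64]  R=[677/256; 339/128; 85/32; 43/16; 11/4; 3]  → 1353/512
G_13 [bbbrbrbrrbrrb]  L=[0; 1; 2; 5/2; 21/8; 169/64; 1353/512]  R=[677/256; 339/128; 85/32; 43/16; 11/4; 3]  → 2707/1024
G_14 [bbbrbrbrrbrrbr]  L=[0; 1; 2; 5/2; 21/8; 169/64; 1353/512]  R=[2707/1024; 677/256; 339/128; 85/32; 43/16; 11/4; 3]  → 5413/2048
G_15 [bbbrbrbrrbrrbrr]  L=[0; 1; 2; 5/2; 21/8; 169/64; 1353/512]  R=[5413/2048; 2707/1024; 677/256; 339/128; 85/32; 43/16; 11/4; 3]  → 10825/4096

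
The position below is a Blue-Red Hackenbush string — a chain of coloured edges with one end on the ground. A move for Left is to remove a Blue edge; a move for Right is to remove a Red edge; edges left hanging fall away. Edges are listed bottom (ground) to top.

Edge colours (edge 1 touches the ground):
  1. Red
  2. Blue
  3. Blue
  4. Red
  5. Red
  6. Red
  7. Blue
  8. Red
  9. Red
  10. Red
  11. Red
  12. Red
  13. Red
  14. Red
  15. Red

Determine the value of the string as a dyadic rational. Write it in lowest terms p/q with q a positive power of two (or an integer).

1 of 15 · R · max L −∞ · min R 0 ⇒ -1
2 of 15 · RB · max L -1 · min R 0 ⇒ -1/2
3 of 15 · RBB · max L -1/2 · min R 0 ⇒ -1/4
4 of 15 · RBBR · max L -1/2 · min R -1/4 ⇒ -3/8
5 of 15 · RBBRR · max L -1/2 · min R -3/8 ⇒ -7/16
6 of 15 · RBBRRR · max L -1/2 · min R -7/16 ⇒ -15/32
7 of 15 · RBBRRRB · max L -15/32 · min R -7/16 ⇒ -29/64
8 of 15 · RBBRRRBR · max L -15/32 · min R -29/64 ⇒ -59/128
9 of 15 · RBBRRRBRR · max L -15/32 · min R -59/128 ⇒ -119/256
10 of 15 · RBBRRRBRRR · max L -15/32 · min R -119/256 ⇒ -239/512
11 of 15 · RBBRRRBRRRR · max L -15/32 · min R -239/512 ⇒ -479/1024
12 of 15 · RBBRRRBRRRRR · max L -15/32 · min R -479/1024 ⇒ -959/2048
13 of 15 · RBBRRRBRRRRRR · max L -15/32 · min R -959/2048 ⇒ -1919/4096
14 of 15 · RBBRRRBRRRRRRR · max L -15/32 · min R -1919/4096 ⇒ -3839/8192
15 of 15 · RBBRRRBRRRRRRRR · max L -15/32 · min R -3839/8192 ⇒ -7679/16384

-7679/16384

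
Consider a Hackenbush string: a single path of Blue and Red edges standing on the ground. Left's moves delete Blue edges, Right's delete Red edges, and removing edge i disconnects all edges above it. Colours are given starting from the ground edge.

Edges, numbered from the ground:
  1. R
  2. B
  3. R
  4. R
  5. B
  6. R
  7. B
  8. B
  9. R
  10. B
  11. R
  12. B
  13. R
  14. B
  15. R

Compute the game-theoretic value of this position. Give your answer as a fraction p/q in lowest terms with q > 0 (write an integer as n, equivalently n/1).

-13483/16384

Build g(s[:k]) for k = 1..15, string s = R B R R B R B B R B R B R B R.
step 1: add R to get R; options L={ — } R={ 0 } so -1
step 2: add B to get RB; options L={ -1 } R={ 0 } so -1/2
step 3: add R to get RBR; options L={ -1 } R={ -1/2,0 } so -3/4
step 4: add R to get RBRR; options L={ -1 } R={ -3/4,-1/2,0 } so -7/8
step 5: add B to get RBRRB; options L={ -1,-7/8 } R={ -3/4,-1/2,0 } so -13/16
step 6: add R to get RBRRBR; options L={ -1,-7/8 } R={ -13/16,-3/4,-1/2,0 } so -27/32
step 7: add B to get RBRRBRB; options L={ -1,-7/8,-27/32 } R={ -13/16,-3/4,-1/2,0 } so -53/64
step 8: add B to get RBRRBRBB; options L={ -1,-7/8,-27/32,-53/64 } R={ -13/16,-3/4,-1/2,0 } so -105/128
step 9: add R to get RBRRBRBBR; options L={ -1,-7/8,-27/32,-53/64 } R={ -105/128,-13/16,-3/4,-1/2,0 } so -211/256
step 10: add B to get RBRRBRBBRB; options L={ -1,-7/8,-27/32,-53/64,-211/256 } R={ -105/128,-13/16,-3/4,-1/2,0 } so -421/512
step 11: add R to get RBRRBRBBRBR; options L={ -1,-7/8,-27/32,-53/64,-211/256 } R={ -421/512,-105/128,-13/16,-3/4,-1/2,0 } so -843/1024
step 12: add B to get RBRRBRBBRBRB; options L={ -1,-7/8,-27/32,-53/64,-211/256,-843/1024 } R={ -421/512,-105/128,-13/16,-3/4,-1/2,0 } so -1685/2048
step 13: add R to get RBRRBRBBRBRBR; options L={ -1,-7/8,-27/32,-53/64,-211/256,-843/1024 } R={ -1685/2048,-421/512,-105/128,-13/16,-3/4,-1/2,0 } so -3371/4096
step 14: add B to get RBRRBRBBRBRBRB; options L={ -1,-7/8,-27/32,-53/64,-211/256,-843/1024,-3371/4096 } R={ -1685/2048,-421/512,-105/128,-13/16,-3/4,-1/2,0 } so -6741/8192
step 15: add R to get RBRRBRBBRBRBRBR; options L={ -1,-7/8,-27/32,-53/64,-211/256,-843/1024,-3371/4096 } R={ -6741/8192,-1685/2048,-421/512,-105/128,-13/16,-3/4,-1/2,0 } so -13483/16384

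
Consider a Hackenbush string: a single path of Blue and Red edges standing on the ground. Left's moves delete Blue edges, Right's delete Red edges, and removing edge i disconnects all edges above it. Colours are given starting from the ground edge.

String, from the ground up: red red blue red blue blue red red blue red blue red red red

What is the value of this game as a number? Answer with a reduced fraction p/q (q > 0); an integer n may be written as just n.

r: Left { (no moves) }, Right { 0 } gives simplest -1
rr: Left { (no moves) }, Right { -1; 0 } gives simplest -2
rrb: Left { -2 }, Right { -1; 0 } gives simplest -3/2
rrbr: Left { -2 }, Right { -3/2; -1; 0 } gives simplest -7/4
rrbrb: Left { -2; -7/4 }, Right { -3/2; -1; 0 } gives simplest -13/8
rrbrbb: Left { -2; -7/4; -13/8 }, Right { -3/2; -1; 0 } gives simplest -25/16
rrbrbbr: Left { -2; -7/4; -13/8 }, Right { -25/16; -3/2; -1; 0 } gives simplest -51/32
rrbrbbrr: Left { -2; -7/4; -13/8 }, Right { -51/32; -25/16; -3/2; -1; 0 } gives simplest -103/64
rrbrbbrrb: Left { -2; -7/4; -13/8; -103/64 }, Right { -51/32; -25/16; -3/2; -1; 0 } gives simplest -205/128
rrbrbbrrbr: Left { -2; -7/4; -13/8; -103/64 }, Right { -205/128; -51/32; -25/16; -3/2; -1; 0 } gives simplest -411/256
rrbrbbrrbrb: Left { -2; -7/4; -13/8; -103/64; -411/256 }, Right { -205/128; -51/32; -25/16; -3/2; -1; 0 } gives simplest -821/512
rrbrbbrrbrbr: Left { -2; -7/4; -13/8; -103/64; -411/256 }, Right { -821/512; -205/128; -51/32; -25/16; -3/2; -1; 0 } gives simplest -1643/1024
rrbrbbrrbrbrr: Left { -2; -7/4; -13/8; -103/64; -411/256 }, Right { -1643/1024; -821/512; -205/128; -51/32; -25/16; -3/2; -1; 0 } gives simplest -3287/2048
rrbrbbrrbrbrrr: Left { -2; -7/4; -13/8; -103/64; -411/256 }, Right { -3287/2048; -1643/1024; -821/512; -205/128; -51/32; -25/16; -3/2; -1; 0 } gives simplest -6575/4096

-6575/4096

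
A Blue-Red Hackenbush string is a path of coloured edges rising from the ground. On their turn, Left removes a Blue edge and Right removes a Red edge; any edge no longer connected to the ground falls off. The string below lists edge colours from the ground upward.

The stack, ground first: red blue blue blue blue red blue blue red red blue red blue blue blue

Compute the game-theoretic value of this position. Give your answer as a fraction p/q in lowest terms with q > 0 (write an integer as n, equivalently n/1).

-1233/16384

val_1 [r]  L=[none]  R=[0]  → -1
val_2 [rb]  L=[-1]  R=[0]  → -1/2
val_3 [rbb]  L=[-1,-1/2]  R=[0]  → -1/4
val_4 [rbbb]  L=[-1,-1/2,-1/4]  R=[0]  → -1/8
val_5 [rbbbb]  L=[-1,-1/2,-1/4,-1/8]  R=[0]  → -1/16
val_6 [rbbbbr]  L=[-1,-1/2,-1/4,-1/8]  R=[-1/16,0]  → -3/32
val_7 [rbbbbrb]  L=[-1,-1/2,-1/4,-1/8,-3/32]  R=[-1/16,0]  → -5/64
val_8 [rbbbbrbb]  L=[-1,-1/2,-1/4,-1/8,-3/32,-5/64]  R=[-1/16,0]  → -9/128
val_9 [rbbbbrbbr]  L=[-1,-1/2,-1/4,-1/8,-3/32,-5/64]  R=[-9/128,-1/16,0]  → -19/256
val_10 [rbbbbrbbrr]  L=[-1,-1/2,-1/4,-1/8,-3/32,-5/64]  R=[-19/256,-9/128,-1/16,0]  → -39/512
val_11 [rbbbbrbbrrb]  L=[-1,-1/2,-1/4,-1/8,-3/32,-5/64,-39/512]  R=[-19/256,-9/128,-1/16,0]  → -77/1024
val_12 [rbbbbrbbrrbr]  L=[-1,-1/2,-1/4,-1/8,-3/32,-5/64,-39/512]  R=[-77/1024,-19/256,-9/128,-1/16,0]  → -155/2048
val_13 [rbbbbrbbrrbrb]  L=[-1,-1/2,-1/4,-1/8,-3/32,-5/64,-39/512,-155/2048]  R=[-77/1024,-19/256,-9/128,-1/16,0]  → -309/4096
val_14 [rbbbbrbbrrbrbb]  L=[-1,-1/2,-1/4,-1/8,-3/32,-5/64,-39/512,-155/2048,-309/4096]  R=[-77/1024,-19/256,-9/128,-1/16,0]  → -617/8192
val_15 [rbbbbrbbrrbrbbb]  L=[-1,-1/2,-1/4,-1/8,-3/32,-5/64,-39/512,-155/2048,-309/4096,-617/8192]  R=[-77/1024,-19/256,-9/128,-1/16,0]  → -1233/16384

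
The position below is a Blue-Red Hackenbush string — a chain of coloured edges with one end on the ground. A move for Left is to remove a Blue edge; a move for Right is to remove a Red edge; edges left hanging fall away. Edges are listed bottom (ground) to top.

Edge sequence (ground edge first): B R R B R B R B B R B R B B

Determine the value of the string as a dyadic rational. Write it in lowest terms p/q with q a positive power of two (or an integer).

2775/8192

Build val(s[:k]) for k = 1..14, string s = B R R B R B R B B R B R B B.
val(B) = { 0 | ∅ } gives 1
val(BR) = { 0 | 1 } gives 1/2
val(BRR) = { 0 | 1/2 1 } gives 1/4
val(BRRB) = { 0 1/4 | 1/2 1 } gives 3/8
val(BRRBR) = { 0 1/4 | 3/8 1/2 1 } gives 5/16
val(BRRBRB) = { 0 1/4 5/16 | 3/8 1/2 1 } gives 11/32
val(BRRBRBR) = { 0 1/4 5/16 | 11/32 3/8 1/2 1 } gives 21/64
val(BRRBRBRB) = { 0 1/4 5/16 21/64 | 11/32 3/8 1/2 1 } gives 43/128
val(BRRBRBRBB) = { 0 1/4 5/16 21/64 43/128 | 11/32 3/8 1/2 1 } gives 87/256
val(BRRBRBRBBR) = { 0 1/4 5/16 21/64 43/128 | 87/256 11/32 3/8 1/2 1 } gives 173/512
val(BRRBRBRBBRB) = { 0 1/4 5/16 21/64 43/128 173/512 | 87/256 11/32 3/8 1/2 1 } gives 347/1024
val(BRRBRBRBBRBR) = { 0 1/4 5/16 21/64 43/128 173/512 | 347/1024 87/256 11/32 3/8 1/2 1 } gives 693/2048
val(BRRBRBRBBRBRB) = { 0 1/4 5/16 21/64 43/128 173/512 693/2048 | 347/1024 87/256 11/32 3/8 1/2 1 } gives 1387/4096
val(BRRBRBRBBRBRBB) = { 0 1/4 5/16 21/64 43/128 173/512 693/2048 1387/4096 | 347/1024 87/256 11/32 3/8 1/2 1 } gives 2775/8192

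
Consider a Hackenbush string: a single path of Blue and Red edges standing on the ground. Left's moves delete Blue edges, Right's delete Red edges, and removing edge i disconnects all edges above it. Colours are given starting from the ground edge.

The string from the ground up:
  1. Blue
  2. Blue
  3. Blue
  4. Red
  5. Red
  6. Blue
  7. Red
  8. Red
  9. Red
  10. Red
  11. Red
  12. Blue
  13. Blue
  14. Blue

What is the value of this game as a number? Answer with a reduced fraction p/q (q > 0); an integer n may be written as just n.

4623/2048

edge 1 of 14 (Blue): { 0 | · } => 1
edge 2 of 14 (Blue): { 0, 1 | · } => 2
edge 3 of 14 (Blue): { 0, 1, 2 | · } => 3
edge 4 of 14 (Red): { 0, 1, 2 | 3 } => 5/2
edge 5 of 14 (Red): { 0, 1, 2 | 5/2, 3 } => 9/4
edge 6 of 14 (Blue): { 0, 1, 2, 9/4 | 5/2, 3 } => 19/8
edge 7 of 14 (Red): { 0, 1, 2, 9/4 | 19/8, 5/2, 3 } => 37/16
edge 8 of 14 (Red): { 0, 1, 2, 9/4 | 37/16, 19/8, 5/2, 3 } => 73/32
edge 9 of 14 (Red): { 0, 1, 2, 9/4 | 73/32, 37/16, 19/8, 5/2, 3 } => 145/64
edge 10 of 14 (Red): { 0, 1, 2, 9/4 | 145/64, 73/32, 37/16, 19/8, 5/2, 3 } => 289/128
edge 11 of 14 (Red): { 0, 1, 2, 9/4 | 289/128, 145/64, 73/32, 37/16, 19/8, 5/2, 3 } => 577/256
edge 12 of 14 (Blue): { 0, 1, 2, 9/4, 577/256 | 289/128, 145/64, 73/32, 37/16, 19/8, 5/2, 3 } => 1155/512
edge 13 of 14 (Blue): { 0, 1, 2, 9/4, 577/256, 1155/512 | 289/128, 145/64, 73/32, 37/16, 19/8, 5/2, 3 } => 2311/1024
edge 14 of 14 (Blue): { 0, 1, 2, 9/4, 577/256, 1155/512, 2311/1024 | 289/128, 145/64, 73/32, 37/16, 19/8, 5/2, 3 } => 4623/2048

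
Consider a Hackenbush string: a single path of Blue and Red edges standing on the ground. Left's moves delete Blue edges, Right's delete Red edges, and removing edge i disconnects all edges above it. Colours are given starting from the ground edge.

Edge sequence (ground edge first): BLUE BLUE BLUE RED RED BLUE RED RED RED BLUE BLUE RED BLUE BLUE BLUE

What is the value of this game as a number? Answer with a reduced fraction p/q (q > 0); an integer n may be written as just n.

edge 1 of 15 (BLUE): { 0 | none } so 1
edge 2 of 15 (BLUE): { 0, 1 | none } so 2
edge 3 of 15 (BLUE): { 0, 1, 2 | none } so 3
edge 4 of 15 (RED): { 0, 1, 2 | 3 } so 5/2
edge 5 of 15 (RED): { 0, 1, 2 | 5/2, 3 } so 9/4
edge 6 of 15 (BLUE): { 0, 1, 2, 9/4 | 5/2, 3 } so 19/8
edge 7 of 15 (RED): { 0, 1, 2, 9/4 | 19/8, 5/2, 3 } so 37/16
edge 8 of 15 (RED): { 0, 1, 2, 9/4 | 37/16, 19/8, 5/2, 3 } so 73/32
edge 9 of 15 (RED): { 0, 1, 2, 9/4 | 73/32, 37/16, 19/8, 5/2, 3 } so 145/64
edge 10 of 15 (BLUE): { 0, 1, 2, 9/4, 145/64 | 73/32, 37/16, 19/8, 5/2, 3 } so 291/128
edge 11 of 15 (BLUE): { 0, 1, 2, 9/4, 145/64, 291/128 | 73/32, 37/16, 19/8, 5/2, 3 } so 583/256
edge 12 of 15 (RED): { 0, 1, 2, 9/4, 145/64, 291/128 | 583/256, 73/32, 37/16, 19/8, 5/2, 3 } so 1165/512
edge 13 of 15 (BLUE): { 0, 1, 2, 9/4, 145/64, 291/128, 1165/512 | 583/256, 73/32, 37/16, 19/8, 5/2, 3 } so 2331/1024
edge 14 of 15 (BLUE): { 0, 1, 2, 9/4, 145/64, 291/128, 1165/512, 2331/1024 | 583/256, 73/32, 37/16, 19/8, 5/2, 3 } so 4663/2048
edge 15 of 15 (BLUE): { 0, 1, 2, 9/4, 145/64, 291/128, 1165/512, 2331/1024, 4663/2048 | 583/256, 73/32, 37/16, 19/8, 5/2, 3 } so 9327/4096

9327/4096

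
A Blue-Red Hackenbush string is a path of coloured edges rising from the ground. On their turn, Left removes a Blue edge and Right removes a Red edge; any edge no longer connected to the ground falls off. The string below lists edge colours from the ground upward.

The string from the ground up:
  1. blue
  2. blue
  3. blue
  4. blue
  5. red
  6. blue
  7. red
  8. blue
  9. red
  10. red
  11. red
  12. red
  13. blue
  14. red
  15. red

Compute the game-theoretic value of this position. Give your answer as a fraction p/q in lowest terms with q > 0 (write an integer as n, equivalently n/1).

Build G(s[:k]) for k = 1..15, string s = blue blue blue blue red blue red blue red red red red blue red red.
G_1 [b]  L=[0]  R=[none]  = 1
G_2 [bb]  L=[0; 1]  R=[none]  = 2
G_3 [bbb]  L=[0; 1; 2]  R=[none]  = 3
G_4 [bbbb]  L=[0; 1; 2; 3]  R=[none]  = 4
G_5 [bbbbr]  L=[0; 1; 2; 3]  R=[4]  = 7/2
G_6 [bbbbrb]  L=[0; 1; 2; 3; 7/2]  R=[4]  = 15/4
G_7 [bbbbrbr]  L=[0; 1; 2; 3; 7/2]  R=[15/4; 4]  = 29/8
G_8 [bbbbrbrb]  L=[0; 1; 2; 3; 7/2; 29/8]  R=[15/4; 4]  = 59/16
G_9 [bbbbrbrbr]  L=[0; 1; 2; 3; 7/2; 29/8]  R=[59/16; 15/4; 4]  = 117/32
G_10 [bbbbrbrbrr]  L=[0; 1; 2; 3; 7/2; 29/8]  R=[117/32; 59/16; 15/4; 4]  = 233/64
G_11 [bbbbrbrbrrr]  L=[0; 1; 2; 3; 7/2; 29/8]  R=[233/64; 117/32; 59/16; 15/4; 4]  = 465/128
G_12 [bbbbrbrbrrrr]  L=[0; 1; 2; 3; 7/2; 29/8]  R=[465/128; 233/64; 117/32; 59/16; 15/4; 4]  = 929/256
G_13 [bbbbrbrbrrrrb]  L=[0; 1; 2; 3; 7/2; 29/8; 929/256]  R=[465/128; 233/64; 117/32; 59/16; 15/4; 4]  = 1859/512
G_14 [bbbbrbrbrrrrbr]  L=[0; 1; 2; 3; 7/2; 29/8; 929/256]  R=[1859/512; 465/128; 233/64; 117/32; 59/16; 15/4; 4]  = 3717/1024
G_15 [bbbbrbrbrrrrbrr]  L=[0; 1; 2; 3; 7/2; 29/8; 929/256]  R=[3717/1024; 1859/512; 465/128; 233/64; 117/32; 59/16; 15/4; 4]  = 7433/2048

7433/2048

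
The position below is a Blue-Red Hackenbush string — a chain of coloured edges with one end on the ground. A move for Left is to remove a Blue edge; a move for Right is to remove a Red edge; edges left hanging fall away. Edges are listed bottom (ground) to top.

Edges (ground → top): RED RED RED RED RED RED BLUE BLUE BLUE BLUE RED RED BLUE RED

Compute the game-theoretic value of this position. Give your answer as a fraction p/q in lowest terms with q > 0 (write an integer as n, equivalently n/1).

-1307/256

R: Left { — }, Right { 0 } ⇒ simplest -1
RR: Left { — }, Right { -1 0 } ⇒ simplest -2
RRR: Left { — }, Right { -2 -1 0 } ⇒ simplest -3
RRRR: Left { — }, Right { -3 -2 -1 0 } ⇒ simplest -4
RRRRR: Left { — }, Right { -4 -3 -2 -1 0 } ⇒ simplest -5
RRRRRR: Left { — }, Right { -5 -4 -3 -2 -1 0 } ⇒ simplest -6
RRRRRRB: Left { -6 }, Right { -5 -4 -3 -2 -1 0 } ⇒ simplest -11/2
RRRRRRBB: Left { -6 -11/2 }, Right { -5 -4 -3 -2 -1 0 } ⇒ simplest -21/4
RRRRRRBBB: Left { -6 -11/2 -21/4 }, Right { -5 -4 -3 -2 -1 0 } ⇒ simplest -41/8
RRRRRRBBBB: Left { -6 -11/2 -21/4 -41/8 }, Right { -5 -4 -3 -2 -1 0 } ⇒ simplest -81/16
RRRRRRBBBBR: Left { -6 -11/2 -21/4 -41/8 }, Right { -81/16 -5 -4 -3 -2 -1 0 } ⇒ simplest -163/32
RRRRRRBBBBRR: Left { -6 -11/2 -21/4 -41/8 }, Right { -163/32 -81/16 -5 -4 -3 -2 -1 0 } ⇒ simplest -327/64
RRRRRRBBBBRRB: Left { -6 -11/2 -21/4 -41/8 -327/64 }, Right { -163/32 -81/16 -5 -4 -3 -2 -1 0 } ⇒ simplest -653/128
RRRRRRBBBBRRBR: Left { -6 -11/2 -21/4 -41/8 -327/64 }, Right { -653/128 -163/32 -81/16 -5 -4 -3 -2 -1 0 } ⇒ simplest -1307/256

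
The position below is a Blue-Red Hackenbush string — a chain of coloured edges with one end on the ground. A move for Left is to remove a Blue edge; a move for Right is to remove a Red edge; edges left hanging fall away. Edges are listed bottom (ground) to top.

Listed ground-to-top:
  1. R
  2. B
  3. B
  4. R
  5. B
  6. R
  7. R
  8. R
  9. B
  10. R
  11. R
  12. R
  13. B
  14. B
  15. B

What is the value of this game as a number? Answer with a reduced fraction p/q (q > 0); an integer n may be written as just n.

step 1: add R to get R; options L={ · } R={ 0 } -> -1
step 2: add B to get RB; options L={ -1 } R={ 0 } -> -1/2
step 3: add B to get RBB; options L={ -1,-1/2 } R={ 0 } -> -1/4
step 4: add R to get RBBR; options L={ -1,-1/2 } R={ -1/4,0 } -> -3/8
step 5: add B to get RBBRB; options L={ -1,-1/2,-3/8 } R={ -1/4,0 } -> -5/16
step 6: add R to get RBBRBR; options L={ -1,-1/2,-3/8 } R={ -5/16,-1/4,0 } -> -11/32
step 7: add R to get RBBRBRR; options L={ -1,-1/2,-3/8 } R={ -11/32,-5/16,-1/4,0 } -> -23/64
step 8: add R to get RBBRBRRR; options L={ -1,-1/2,-3/8 } R={ -23/64,-11/32,-5/16,-1/4,0 } -> -47/128
step 9: add B to get RBBRBRRRB; options L={ -1,-1/2,-3/8,-47/128 } R={ -23/64,-11/32,-5/16,-1/4,0 } -> -93/256
step 10: add R to get RBBRBRRRBR; options L={ -1,-1/2,-3/8,-47/128 } R={ -93/256,-23/64,-11/32,-5/16,-1/4,0 } -> -187/512
step 11: add R to get RBBRBRRRBRR; options L={ -1,-1/2,-3/8,-47/128 } R={ -187/512,-93/256,-23/64,-11/32,-5/16,-1/4,0 } -> -375/1024
step 12: add R to get RBBRBRRRBRRR; options L={ -1,-1/2,-3/8,-47/128 } R={ -375/1024,-187/512,-93/256,-23/64,-11/32,-5/16,-1/4,0 } -> -751/2048
step 13: add B to get RBBRBRRRBRRRB; options L={ -1,-1/2,-3/8,-47/128,-751/2048 } R={ -375/1024,-187/512,-93/256,-23/64,-11/32,-5/16,-1/4,0 } -> -1501/4096
step 14: add B to get RBBRBRRRBRRRBB; options L={ -1,-1/2,-3/8,-47/128,-751/2048,-1501/4096 } R={ -375/1024,-187/512,-93/256,-23/64,-11/32,-5/16,-1/4,0 } -> -3001/8192
step 15: add B to get RBBRBRRRBRRRBBB; options L={ -1,-1/2,-3/8,-47/128,-751/2048,-1501/4096,-3001/8192 } R={ -375/1024,-187/512,-93/256,-23/64,-11/32,-5/16,-1/4,0 } -> -6001/16384

-6001/16384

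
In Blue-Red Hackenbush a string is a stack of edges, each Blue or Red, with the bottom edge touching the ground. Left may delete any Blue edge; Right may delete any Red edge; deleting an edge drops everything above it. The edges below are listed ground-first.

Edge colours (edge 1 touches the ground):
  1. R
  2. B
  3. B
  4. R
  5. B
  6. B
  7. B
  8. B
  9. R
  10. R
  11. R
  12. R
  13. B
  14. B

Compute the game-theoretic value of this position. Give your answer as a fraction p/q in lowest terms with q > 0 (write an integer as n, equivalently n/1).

-2169/8192

step 1: add R to get R; options L={ — } R={ 0 } so -1
step 2: add B to get RB; options L={ -1 } R={ 0 } so -1/2
step 3: add B to get RBB; options L={ -1,-1/2 } R={ 0 } so -1/4
step 4: add R to get RBBR; options L={ -1,-1/2 } R={ -1/4,0 } so -3/8
step 5: add B to get RBBRB; options L={ -1,-1/2,-3/8 } R={ -1/4,0 } so -5/16
step 6: add B to get RBBRBB; options L={ -1,-1/2,-3/8,-5/16 } R={ -1/4,0 } so -9/32
step 7: add B to get RBBRBBB; options L={ -1,-1/2,-3/8,-5/16,-9/32 } R={ -1/4,0 } so -17/64
step 8: add B to get RBBRBBBB; options L={ -1,-1/2,-3/8,-5/16,-9/32,-17/64 } R={ -1/4,0 } so -33/128
step 9: add R to get RBBRBBBBR; options L={ -1,-1/2,-3/8,-5/16,-9/32,-17/64 } R={ -33/128,-1/4,0 } so -67/256
step 10: add R to get RBBRBBBBRR; options L={ -1,-1/2,-3/8,-5/16,-9/32,-17/64 } R={ -67/256,-33/128,-1/4,0 } so -135/512
step 11: add R to get RBBRBBBBRRR; options L={ -1,-1/2,-3/8,-5/16,-9/32,-17/64 } R={ -135/512,-67/256,-33/128,-1/4,0 } so -271/1024
step 12: add R to get RBBRBBBBRRRR; options L={ -1,-1/2,-3/8,-5/16,-9/32,-17/64 } R={ -271/1024,-135/512,-67/256,-33/128,-1/4,0 } so -543/2048
step 13: add B to get RBBRBBBBRRRRB; options L={ -1,-1/2,-3/8,-5/16,-9/32,-17/64,-543/2048 } R={ -271/1024,-135/512,-67/256,-33/128,-1/4,0 } so -1085/4096
step 14: add B to get RBBRBBBBRRRRBB; options L={ -1,-1/2,-3/8,-5/16,-9/32,-17/64,-543/2048,-1085/4096 } R={ -271/1024,-135/512,-67/256,-33/128,-1/4,0 } so -2169/8192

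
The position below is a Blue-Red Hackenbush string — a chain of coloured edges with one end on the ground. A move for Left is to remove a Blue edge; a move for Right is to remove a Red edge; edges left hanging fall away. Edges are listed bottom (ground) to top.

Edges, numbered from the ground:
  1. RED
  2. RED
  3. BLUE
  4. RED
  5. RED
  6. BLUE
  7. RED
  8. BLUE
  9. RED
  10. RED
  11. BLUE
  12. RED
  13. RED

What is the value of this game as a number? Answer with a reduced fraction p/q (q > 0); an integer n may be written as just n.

G_1 [R]  L=[none]  R=[0]  = -1
G_2 [RR]  L=[none]  R=[-1,0]  = -2
G_3 [RRB]  L=[-2]  R=[-1,0]  = -3/2
G_4 [RRBR]  L=[-2]  R=[-3/2,-1,0]  = -7/4
G_5 [RRBRR]  L=[-2]  R=[-7/4,-3/2,-1,0]  = -15/8
G_6 [RRBRRB]  L=[-2,-15/8]  R=[-7/4,-3/2,-1,0]  = -29/16
G_7 [RRBRRBR]  L=[-2,-15/8]  R=[-29/16,-7/4,-3/2,-1,0]  = -59/32
G_8 [RRBRRBRB]  L=[-2,-15/8,-59/32]  R=[-29/16,-7/4,-3/2,-1,0]  = -117/64
G_9 [RRBRRBRBR]  L=[-2,-15/8,-59/32]  R=[-117/64,-29/16,-7/4,-3/2,-1,0]  = -235/128
G_10 [RRBRRBRBRR]  L=[-2,-15/8,-59/32]  R=[-235/128,-117/64,-29/16,-7/4,-3/2,-1,0]  = -471/256
G_11 [RRBRRBRBRRB]  L=[-2,-15/8,-59/32,-471/256]  R=[-235/128,-117/64,-29/16,-7/4,-3/2,-1,0]  = -941/512
G_12 [RRBRRBRBRRBR]  L=[-2,-15/8,-59/32,-471/256]  R=[-941/512,-235/128,-117/64,-29/16,-7/4,-3/2,-1,0]  = -1883/1024
G_13 [RRBRRBRBRRBRR]  L=[-2,-15/8,-59/32,-471/256]  R=[-1883/1024,-941/512,-235/128,-117/64,-29/16,-7/4,-3/2,-1,0]  = -3767/2048

-3767/2048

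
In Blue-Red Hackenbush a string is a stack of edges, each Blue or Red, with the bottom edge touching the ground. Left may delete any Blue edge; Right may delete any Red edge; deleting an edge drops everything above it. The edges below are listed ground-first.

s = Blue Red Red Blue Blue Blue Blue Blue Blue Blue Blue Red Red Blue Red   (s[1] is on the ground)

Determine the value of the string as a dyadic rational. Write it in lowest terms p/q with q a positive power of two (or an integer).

Prefix values for Blue Red Red Blue Blue Blue Blue Blue Blue Blue Blue Red Red Blue Red via {L|R} + simplicity:
edge 1 of 15 (Blue): { 0 | ∅ } => 1
edge 2 of 15 (Red): { 0 | 1 } => 1/2
edge 3 of 15 (Red): { 0 | 1/2,1 } => 1/4
edge 4 of 15 (Blue): { 0,1/4 | 1/2,1 } => 3/8
edge 5 of 15 (Blue): { 0,1/4,3/8 | 1/2,1 } => 7/16
edge 6 of 15 (Blue): { 0,1/4,3/8,7/16 | 1/2,1 } => 15/32
edge 7 of 15 (Blue): { 0,1/4,3/8,7/16,15/32 | 1/2,1 } => 31/64
edge 8 of 15 (Blue): { 0,1/4,3/8,7/16,15/32,31/64 | 1/2,1 } => 63/128
edge 9 of 15 (Blue): { 0,1/4,3/8,7/16,15/32,31/64,63/128 | 1/2,1 } => 127/256
edge 10 of 15 (Blue): { 0,1/4,3/8,7/16,15/32,31/64,63/128,127/256 | 1/2,1 } => 255/512
edge 11 of 15 (Blue): { 0,1/4,3/8,7/16,15/32,31/64,63/128,127/256,255/512 | 1/2,1 } => 511/1024
edge 12 of 15 (Red): { 0,1/4,3/8,7/16,15/32,31/64,63/128,127/256,255/512 | 511/1024,1/2,1 } => 1021/2048
edge 13 of 15 (Red): { 0,1/4,3/8,7/16,15/32,31/64,63/128,127/256,255/512 | 1021/2048,511/1024,1/2,1 } => 2041/4096
edge 14 of 15 (Blue): { 0,1/4,3/8,7/16,15/32,31/64,63/128,127/256,255/512,2041/4096 | 1021/2048,511/1024,1/2,1 } => 4083/8192
edge 15 of 15 (Red): { 0,1/4,3/8,7/16,15/32,31/64,63/128,127/256,255/512,2041/4096 | 4083/8192,1021/2048,511/1024,1/2,1 } => 8165/16384

8165/16384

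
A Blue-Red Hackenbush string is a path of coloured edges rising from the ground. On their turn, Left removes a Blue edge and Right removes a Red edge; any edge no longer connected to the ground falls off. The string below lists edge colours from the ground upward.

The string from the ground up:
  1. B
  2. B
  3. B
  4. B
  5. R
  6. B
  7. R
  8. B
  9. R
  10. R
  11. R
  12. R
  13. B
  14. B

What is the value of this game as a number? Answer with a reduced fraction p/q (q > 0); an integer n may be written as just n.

3719/1024

Build G(s[:k]) for k = 1..14, string s = B B B B R B R B R R R R B B.
B: Left { 0 }, Right { · } => simplest 1
BB: Left { 0; 1 }, Right { · } => simplest 2
BBB: Left { 0; 1; 2 }, Right { · } => simplest 3
BBBB: Left { 0; 1; 2; 3 }, Right { · } => simplest 4
BBBBR: Left { 0; 1; 2; 3 }, Right { 4 } => simplest 7/2
BBBBRB: Left { 0; 1; 2; 3; 7/2 }, Right { 4 } => simplest 15/4
BBBBRBR: Left { 0; 1; 2; 3; 7/2 }, Right { 15/4; 4 } => simplest 29/8
BBBBRBRB: Left { 0; 1; 2; 3; 7/2; 29/8 }, Right { 15/4; 4 } => simplest 59/16
BBBBRBRBR: Left { 0; 1; 2; 3; 7/2; 29/8 }, Right { 59/16; 15/4; 4 } => simplest 117/32
BBBBRBRBRR: Left { 0; 1; 2; 3; 7/2; 29/8 }, Right { 117/32; 59/16; 15/4; 4 } => simplest 233/64
BBBBRBRBRRR: Left { 0; 1; 2; 3; 7/2; 29/8 }, Right { 233/64; 117/32; 59/16; 15/4; 4 } => simplest 465/128
BBBBRBRBRRRR: Left { 0; 1; 2; 3; 7/2; 29/8 }, Right { 465/128; 233/64; 117/32; 59/16; 15/4; 4 } => simplest 929/256
BBBBRBRBRRRRB: Left { 0; 1; 2; 3; 7/2; 29/8; 929/256 }, Right { 465/128; 233/64; 117/32; 59/16; 15/4; 4 } => simplest 1859/512
BBBBRBRBRRRRBB: Left { 0; 1; 2; 3; 7/2; 29/8; 929/256; 1859/512 }, Right { 465/128; 233/64; 117/32; 59/16; 15/4; 4 } => simplest 3719/1024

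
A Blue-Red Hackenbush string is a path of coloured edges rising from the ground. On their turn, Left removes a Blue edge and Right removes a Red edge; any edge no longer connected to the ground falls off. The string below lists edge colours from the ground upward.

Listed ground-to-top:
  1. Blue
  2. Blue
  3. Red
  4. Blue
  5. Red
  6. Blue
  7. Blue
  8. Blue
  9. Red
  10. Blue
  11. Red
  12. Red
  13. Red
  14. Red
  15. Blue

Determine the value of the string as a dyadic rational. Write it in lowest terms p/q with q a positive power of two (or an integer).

Recurse on prefixes of the 15-edge string Blue Blue Red Blue Red Blue Blue Blue Red Blue Red Red Red Red Blue:
edge 1 of 15 (Blue): { 0 | none } ⇒ 1
edge 2 of 15 (Blue): { 0, 1 | none } ⇒ 2
edge 3 of 15 (Red): { 0, 1 | 2 } ⇒ 3/2
edge 4 of 15 (Blue): { 0, 1, 3/2 | 2 } ⇒ 7/4
edge 5 of 15 (Red): { 0, 1, 3/2 | 7/4, 2 } ⇒ 13/8
edge 6 of 15 (Blue): { 0, 1, 3/2, 13/8 | 7/4, 2 } ⇒ 27/16
edge 7 of 15 (Blue): { 0, 1, 3/2, 13/8, 27/16 | 7/4, 2 } ⇒ 55/32
edge 8 of 15 (Blue): { 0, 1, 3/2, 13/8, 27/16, 55/32 | 7/4, 2 } ⇒ 111/64
edge 9 of 15 (Red): { 0, 1, 3/2, 13/8, 27/16, 55/32 | 111/64, 7/4, 2 } ⇒ 221/128
edge 10 of 15 (Blue): { 0, 1, 3/2, 13/8, 27/16, 55/32, 221/128 | 111/64, 7/4, 2 } ⇒ 443/256
edge 11 of 15 (Red): { 0, 1, 3/2, 13/8, 27/16, 55/32, 221/128 | 443/256, 111/64, 7/4, 2 } ⇒ 885/512
edge 12 of 15 (Red): { 0, 1, 3/2, 13/8, 27/16, 55/32, 221/128 | 885/512, 443/256, 111/64, 7/4, 2 } ⇒ 1769/1024
edge 13 of 15 (Red): { 0, 1, 3/2, 13/8, 27/16, 55/32, 221/128 | 1769/1024, 885/512, 443/256, 111/64, 7/4, 2 } ⇒ 3537/2048
edge 14 of 15 (Red): { 0, 1, 3/2, 13/8, 27/16, 55/32, 221/128 | 3537/2048, 1769/1024, 885/512, 443/256, 111/64, 7/4, 2 } ⇒ 7073/4096
edge 15 of 15 (Blue): { 0, 1, 3/2, 13/8, 27/16, 55/32, 221/128, 7073/4096 | 3537/2048, 1769/1024, 885/512, 443/256, 111/64, 7/4, 2 } ⇒ 14147/8192

14147/8192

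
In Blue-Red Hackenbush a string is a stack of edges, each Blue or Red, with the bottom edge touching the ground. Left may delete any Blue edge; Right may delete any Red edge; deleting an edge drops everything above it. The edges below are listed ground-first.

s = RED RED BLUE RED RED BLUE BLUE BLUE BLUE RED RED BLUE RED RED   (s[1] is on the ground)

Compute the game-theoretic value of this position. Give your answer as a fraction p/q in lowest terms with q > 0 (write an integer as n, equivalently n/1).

-7223/4096

Build g(s[:k]) for k = 1..14, string s = RED RED BLUE RED RED BLUE BLUE BLUE BLUE RED RED BLUE RED RED.
R: Left { (no moves) }, Right { 0 } so simplest -1
RR: Left { (no moves) }, Right { -1 0 } so simplest -2
RRB: Left { -2 }, Right { -1 0 } so simplest -3/2
RRBR: Left { -2 }, Right { -3/2 -1 0 } so simplest -7/4
RRBRR: Left { -2 }, Right { -7/4 -3/2 -1 0 } so simplest -15/8
RRBRRB: Left { -2 -15/8 }, Right { -7/4 -3/2 -1 0 } so simplest -29/16
RRBRRBB: Left { -2 -15/8 -29/16 }, Right { -7/4 -3/2 -1 0 } so simplest -57/32
RRBRRBBB: Left { -2 -15/8 -29/16 -57/32 }, Right { -7/4 -3/2 -1 0 } so simplest -113/64
RRBRRBBBB: Left { -2 -15/8 -29/16 -57/32 -113/64 }, Right { -7/4 -3/2 -1 0 } so simplest -225/128
RRBRRBBBBR: Left { -2 -15/8 -29/16 -57/32 -113/64 }, Right { -225/128 -7/4 -3/2 -1 0 } so simplest -451/256
RRBRRBBBBRR: Left { -2 -15/8 -29/16 -57/32 -113/64 }, Right { -451/256 -225/128 -7/4 -3/2 -1 0 } so simplest -903/512
RRBRRBBBBRRB: Left { -2 -15/8 -29/16 -57/32 -113/64 -903/512 }, Right { -451/256 -225/128 -7/4 -3/2 -1 0 } so simplest -1805/1024
RRBRRBBBBRRBR: Left { -2 -15/8 -29/16 -57/32 -113/64 -903/512 }, Right { -1805/1024 -451/256 -225/128 -7/4 -3/2 -1 0 } so simplest -3611/2048
RRBRRBBBBRRBRR: Left { -2 -15/8 -29/16 -57/32 -113/64 -903/512 }, Right { -3611/2048 -1805/1024 -451/256 -225/128 -7/4 -3/2 -1 0 } so simplest -7223/4096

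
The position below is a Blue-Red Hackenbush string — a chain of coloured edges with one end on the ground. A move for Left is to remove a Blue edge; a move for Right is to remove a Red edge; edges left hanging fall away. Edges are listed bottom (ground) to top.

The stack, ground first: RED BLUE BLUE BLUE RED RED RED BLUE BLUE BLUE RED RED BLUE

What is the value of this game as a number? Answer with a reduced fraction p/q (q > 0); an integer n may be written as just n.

step 1: add RED to get R; options L={ none } R={ 0 } gives -1
step 2: add BLUE to get RB; options L={ -1 } R={ 0 } gives -1/2
step 3: add BLUE to get RBB; options L={ -1; -1/2 } R={ 0 } gives -1/4
step 4: add BLUE to get RBBB; options L={ -1; -1/2; -1/4 } R={ 0 } gives -1/8
step 5: add RED to get RBBBR; options L={ -1; -1/2; -1/4 } R={ -1/8; 0 } gives -3/16
step 6: add RED to get RBBBRR; options L={ -1; -1/2; -1/4 } R={ -3/16; -1/8; 0 } gives -7/32
step 7: add RED to get RBBBRRR; options L={ -1; -1/2; -1/4 } R={ -7/32; -3/16; -1/8; 0 } gives -15/64
step 8: add BLUE to get RBBBRRRB; options L={ -1; -1/2; -1/4; -15/64 } R={ -7/32; -3/16; -1/8; 0 } gives -29/128
step 9: add BLUE to get RBBBRRRBB; options L={ -1; -1/2; -1/4; -15/64; -29/128 } R={ -7/32; -3/16; -1/8; 0 } gives -57/256
step 10: add BLUE to get RBBBRRRBBB; options L={ -1; -1/2; -1/4; -15/64; -29/128; -57/256 } R={ -7/32; -3/16; -1/8; 0 } gives -113/512
step 11: add RED to get RBBBRRRBBBR; options L={ -1; -1/2; -1/4; -15/64; -29/128; -57/256 } R={ -113/512; -7/32; -3/16; -1/8; 0 } gives -227/1024
step 12: add RED to get RBBBRRRBBBRR; options L={ -1; -1/2; -1/4; -15/64; -29/128; -57/256 } R={ -227/1024; -113/512; -7/32; -3/16; -1/8; 0 } gives -455/2048
step 13: add BLUE to get RBBBRRRBBBRRB; options L={ -1; -1/2; -1/4; -15/64; -29/128; -57/256; -455/2048 } R={ -227/1024; -113/512; -7/32; -3/16; -1/8; 0 } gives -909/4096

-909/4096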